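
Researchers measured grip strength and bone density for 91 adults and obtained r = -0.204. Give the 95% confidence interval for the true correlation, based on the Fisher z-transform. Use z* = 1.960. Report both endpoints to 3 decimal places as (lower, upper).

(-0.393, 0.002)

Fisher z: z_r = atanh(r) = ½·ln((1+(-0.204))/(1−(-0.204))) = -0.206903
SE(z) = 1/√(n−3) = 1/√88 = 0.106600
95% ⇒ z* = 1.960; margin = 1.960·0.106600 = 0.208936
CI on z-scale: (-0.415839, 0.002033)
Back-transform: tanh(-0.415839) = -0.393419, tanh(0.002033) = 0.002033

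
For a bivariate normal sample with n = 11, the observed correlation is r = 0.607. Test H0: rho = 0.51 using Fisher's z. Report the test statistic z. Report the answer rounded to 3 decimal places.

0.400

z_r = atanh(0.607) = 0.704157,  z_0 = atanh(0.51) = 0.562730
SE = 1/√(n−3) = 1/√8 = 0.353553
z = (z_r − z_0)/SE = (0.704157 − 0.562730) / 0.353553 = 0.141427 / 0.353553 = 0.400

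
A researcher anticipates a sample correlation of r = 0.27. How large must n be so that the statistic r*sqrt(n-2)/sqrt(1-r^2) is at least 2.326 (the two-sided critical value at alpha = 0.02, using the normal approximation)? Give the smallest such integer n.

71

r√(n−2)/√(1−r²) ≥ 2.326  ⇔  n−2 ≥ (2.326)²·(1−r²)/r²
(1−r²)/r² = (1−0.0729)/0.0729 = 12.7174
n ≥ 2 + 5.410276·12.7174 = 2 + 68.8046 = 70.8046
⌈70.8046⌉ = 71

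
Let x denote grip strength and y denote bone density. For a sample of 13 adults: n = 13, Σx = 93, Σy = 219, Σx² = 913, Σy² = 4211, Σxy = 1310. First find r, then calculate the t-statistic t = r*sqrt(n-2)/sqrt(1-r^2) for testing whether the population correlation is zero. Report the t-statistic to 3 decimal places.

S_xy = nΣxy − ΣxΣy = 13·1310 − 93·219 = 17030 − 20367 = -3337
S_xx = nΣx² − (Σx)² = 13·913 − 93² = 11869 − 8649 = 3220
S_yy = nΣy² − (Σy)² = 13·4211 − 219² = 54743 − 47961 = 6782
r = S_xy / √(S_xx·S_yy) = -3337 / √(3220·6782) = -3337 / √21838040 = -3337 / 4673.1189 = -0.7141
t = r·√(n−2)/√(1−r²) = -0.7141·√11 / √(1−0.509939) = -2.368402 / 0.700044 = -3.383

-3.383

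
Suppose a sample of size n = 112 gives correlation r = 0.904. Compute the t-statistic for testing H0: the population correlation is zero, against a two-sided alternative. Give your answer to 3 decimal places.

22.177

1 − r² = 1 − 0.817216 = 0.182784;  √(1−r²) = 0.427532
√(n−2) = √110 = 10.488088
t = r·√(n−2)/√(1−r²) = 0.904 · 10.488088 / 0.427532 = 22.177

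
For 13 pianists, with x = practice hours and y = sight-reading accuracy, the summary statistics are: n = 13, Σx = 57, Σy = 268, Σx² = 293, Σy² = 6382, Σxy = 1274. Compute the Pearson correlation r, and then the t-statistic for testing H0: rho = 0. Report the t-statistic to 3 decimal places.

S_xy = nΣxy − ΣxΣy = 13·1274 − 57·268 = 16562 − 15276 = 1286
S_xx = nΣx² − (Σx)² = 13·293 − 57² = 3809 − 3249 = 560
S_yy = nΣy² − (Σy)² = 13·6382 − 268² = 82966 − 71824 = 11142
r = S_xy / √(S_xx·S_yy) = 1286 / √(560·11142) = 1286 / √6239520 = 1286 / 2497.9031 = 0.5148
t = r·√(n−2)/√(1−r²) = 0.5148·√11 / √(1−0.265019) = 1.707398 / 0.857310 = 1.992

1.992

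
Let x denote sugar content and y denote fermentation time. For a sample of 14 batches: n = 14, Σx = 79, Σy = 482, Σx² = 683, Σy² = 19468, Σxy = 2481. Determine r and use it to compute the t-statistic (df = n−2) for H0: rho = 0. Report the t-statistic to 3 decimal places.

-1.047

S_xy = nΣxy − ΣxΣy = 14·2481 − 79·482 = 34734 − 38078 = -3344
S_xx = nΣx² − (Σx)² = 14·683 − 79² = 9562 − 6241 = 3321
S_yy = nΣy² − (Σy)² = 14·19468 − 482² = 272552 − 232324 = 40228
r = S_xy / √(S_xx·S_yy) = -3344 / √(3321·40228) = -3344 / √133597188 = -3344 / 11558.4250 = -0.2893
t = r·√(n−2)/√(1−r²) = -0.2893·√12 / √(1−0.083694) = -1.002165 / 0.957239 = -1.047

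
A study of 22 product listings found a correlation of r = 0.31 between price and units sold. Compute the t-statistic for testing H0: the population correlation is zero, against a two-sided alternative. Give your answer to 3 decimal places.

1.458

1 − r² = 1 − 0.0961 = 0.9039;  √(1−r²) = 0.950737
√(n−2) = √20 = 4.472136
t = r·√(n−2)/√(1−r²) = 0.31 · 4.472136 / 0.950737 = 1.458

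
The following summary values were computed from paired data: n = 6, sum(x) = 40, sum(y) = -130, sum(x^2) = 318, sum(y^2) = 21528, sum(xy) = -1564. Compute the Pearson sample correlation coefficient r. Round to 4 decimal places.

-0.7115

Numerator: nΣxy − (Σx)(Σy) = 6·(-1564) − (40)(-130) = -4184
Denominator: √[(nΣx²−(Σx)²)(nΣy²−(Σy)²)]
  nΣx²−(Σx)² = 6·318 − 1600 = 308;  nΣy²−(Σy)² = 6·21528 − 16900 = 112268
  √(308·112268) = √34578544 = 5880.3524
r = -4184 / 5880.3524 = -0.7115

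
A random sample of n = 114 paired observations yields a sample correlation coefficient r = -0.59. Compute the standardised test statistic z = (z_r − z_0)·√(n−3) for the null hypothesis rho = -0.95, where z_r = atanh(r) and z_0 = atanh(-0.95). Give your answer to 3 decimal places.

12.159

z_r = atanh(-0.59) = -0.677666,  z_0 = atanh(-0.95) = -1.831781
SE = 1/√(n−3) = 1/√111 = 0.094916
z = (z_r − z_0)/SE = (-0.677666 − (-1.831781)) / 0.094916 = 1.154115 / 0.094916 = 12.159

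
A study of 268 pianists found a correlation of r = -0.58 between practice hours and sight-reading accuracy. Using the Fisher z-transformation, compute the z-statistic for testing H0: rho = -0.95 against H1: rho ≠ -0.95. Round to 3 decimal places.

z_r = atanh(-0.58) = -0.662463,  z_0 = atanh(-0.95) = -1.831781
SE = 1/√(n−3) = 1/√265 = 0.061430
z = (z_r − z_0)/SE = (-0.662463 − (-1.831781)) / 0.061430 = 1.169318 / 0.061430 = 19.035

19.035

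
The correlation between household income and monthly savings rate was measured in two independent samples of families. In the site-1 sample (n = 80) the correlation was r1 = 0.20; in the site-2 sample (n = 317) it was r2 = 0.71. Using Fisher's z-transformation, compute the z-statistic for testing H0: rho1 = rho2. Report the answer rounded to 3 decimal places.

-5.382

z1 = atanh(0.20) = 0.202733,  z2 = atanh(0.71) = 0.887184
SE = √(1/(n1−3) + 1/(n2−3)) = √(1/77 + 1/314) = √(0.0129870 + 0.0031847) = √0.0161717 = 0.127168
z = (z1 − z2)/SE = (0.202733 − 0.887184) / 0.127168 = -0.684451 / 0.127168 = -5.382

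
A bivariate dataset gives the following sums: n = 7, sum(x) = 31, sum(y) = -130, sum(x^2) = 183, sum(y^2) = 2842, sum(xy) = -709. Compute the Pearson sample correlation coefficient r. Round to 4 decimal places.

Numerator: nΣxy − (Σx)(Σy) = 7·(-709) − (31)(-130) = -933
Denominator: √[(nΣx²−(Σx)²)(nΣy²−(Σy)²)]
  nΣx²−(Σx)² = 7·183 − 961 = 320;  nΣy²−(Σy)² = 7·2842 − 16900 = 2994
  √(320·2994) = √958080 = 978.8156
r = -933 / 978.8156 = -0.9532

-0.9532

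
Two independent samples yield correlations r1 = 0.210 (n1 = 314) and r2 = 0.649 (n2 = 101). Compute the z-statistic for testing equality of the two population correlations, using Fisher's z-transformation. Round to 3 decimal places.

Fisher z-transforms: z1 = atanh(0.210) = 0.213171, z2 = atanh(0.649) = 0.773569; difference d = -0.560398
Var(d) = 1/311 + 1/98 = 0.0032154 + 0.0102041 = 0.0134195
z = d/√Var(d) = -0.560398 / √0.0134195 = -0.560398 / 0.115843 = -4.838

-4.838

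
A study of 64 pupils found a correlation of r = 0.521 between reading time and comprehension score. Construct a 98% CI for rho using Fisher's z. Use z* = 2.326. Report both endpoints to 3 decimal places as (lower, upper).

(0.273, 0.704)

z_r = atanh(0.521) = 0.577711;  SE = 1/√(n−3) = 1/√61 = 0.128037
z-limits: 0.577711 ± 2.326·0.128037 = 0.577711 ± 0.297814 = [0.279897, 0.875525]
ρ-limits: (tanh 0.279897, tanh 0.875525) = (0.273, 0.704)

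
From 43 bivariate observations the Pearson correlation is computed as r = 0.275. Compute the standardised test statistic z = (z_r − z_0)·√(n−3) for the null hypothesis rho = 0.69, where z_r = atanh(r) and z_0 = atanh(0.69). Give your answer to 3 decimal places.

z_r = atanh(0.275) = 0.282265,  z_0 = atanh(0.69) = 0.847956
SE = 1/√(n−3) = 1/√40 = 0.158114
z = (z_r − z_0)/SE = (0.282265 − 0.847956) / 0.158114 = -0.565691 / 0.158114 = -3.578

-3.578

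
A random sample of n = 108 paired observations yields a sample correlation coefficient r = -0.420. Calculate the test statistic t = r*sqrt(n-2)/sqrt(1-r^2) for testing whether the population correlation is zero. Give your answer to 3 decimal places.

-4.765

t = r·√(n−2) / √(1−r²) with r = -0.420, n = 108
  = -0.420·√106 / √(1 − 0.176400)
  = -0.420·10.295630 / 0.907524
  = -4.324165 / 0.907524 = -4.765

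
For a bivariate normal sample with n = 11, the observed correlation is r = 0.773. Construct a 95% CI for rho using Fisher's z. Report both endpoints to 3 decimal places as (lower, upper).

(0.323, 0.938)

z_r = atanh(0.773) = 1.027739;  SE = 1/√(n−3) = 1/√8 = 0.353553
z-limits: 1.027739 ± 1.960·0.353553 = 1.027739 ± 0.692964 = [0.334775, 1.720703]
ρ-limits: (tanh 0.334775, tanh 1.720703) = (0.323, 0.938)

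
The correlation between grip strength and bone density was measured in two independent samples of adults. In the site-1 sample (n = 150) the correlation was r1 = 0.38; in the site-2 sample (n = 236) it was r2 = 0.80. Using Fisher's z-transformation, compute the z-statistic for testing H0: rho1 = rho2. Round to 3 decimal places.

Fisher z-transforms: z1 = atanh(0.38) = 0.400060, z2 = atanh(0.80) = 1.098612; difference d = -0.698552
Var(d) = 1/147 + 1/233 = 0.0068027 + 0.0042918 = 0.0110945
z = d/√Var(d) = -0.698552 / √0.0110945 = -0.698552 / 0.105330 = -6.632

-6.632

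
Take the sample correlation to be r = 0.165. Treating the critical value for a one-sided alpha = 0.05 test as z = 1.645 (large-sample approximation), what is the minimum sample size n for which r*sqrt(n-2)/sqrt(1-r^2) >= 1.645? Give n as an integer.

Need r·√(n−2)/√(1−r²) ≥ 1.645
√(n−2) ≥ 1.645·√(1−0.027225) / 0.165 = 1.645·0.986294 / 0.165 = 9.8331
n−2 ≥ 96.6899  ⇒  n ≥ 98.6899
Smallest integer n = 99

99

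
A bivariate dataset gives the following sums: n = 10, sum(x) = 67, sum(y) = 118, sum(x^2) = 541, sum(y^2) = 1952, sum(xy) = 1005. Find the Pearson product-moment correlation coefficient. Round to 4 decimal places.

S_xy = nΣxy − ΣxΣy = 10·1005 − 67·118 = 10050 − 7906 = 2144
S_xx = nΣx² − (Σx)² = 10·541 − 67² = 5410 − 4489 = 921
S_yy = nΣy² − (Σy)² = 10·1952 − 118² = 19520 − 13924 = 5596
r = S_xy / √(S_xx·S_yy) = 2144 / √(921·5596) = 2144 / √5153916 = 2144 / 2270.2238 = 0.9444

0.9444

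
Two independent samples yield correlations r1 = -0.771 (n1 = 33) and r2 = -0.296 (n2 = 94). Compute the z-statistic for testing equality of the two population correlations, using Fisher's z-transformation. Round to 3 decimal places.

z1 = atanh(-0.771) = -1.022789,  z2 = atanh(-0.296) = -0.305130
SE = √(1/(n1−3) + 1/(n2−3)) = √(1/30 + 1/91) = √(0.0333333 + 0.0109890) = √0.0443223 = 0.210529
z = (z1 − z2)/SE = (-1.022789 − (-0.305130)) / 0.210529 = -0.717659 / 0.210529 = -3.409

-3.409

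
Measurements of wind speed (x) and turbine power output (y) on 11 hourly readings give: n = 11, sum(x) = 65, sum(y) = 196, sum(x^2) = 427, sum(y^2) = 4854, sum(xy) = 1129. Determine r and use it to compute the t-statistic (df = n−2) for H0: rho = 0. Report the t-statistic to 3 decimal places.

-0.365

S_xy = nΣxy − ΣxΣy = 11·1129 − 65·196 = 12419 − 12740 = -321
S_xx = nΣx² − (Σx)² = 11·427 − 65² = 4697 − 4225 = 472
S_yy = nΣy² − (Σy)² = 11·4854 − 196² = 53394 − 38416 = 14978
r = S_xy / √(S_xx·S_yy) = -321 / √(472·14978) = -321 / √7069616 = -321 / 2658.8750 = -0.1207
t = r·√(n−2)/√(1−r²) = -0.1207·√9 / √(1−0.014568) = -0.362100 / 0.992689 = -0.365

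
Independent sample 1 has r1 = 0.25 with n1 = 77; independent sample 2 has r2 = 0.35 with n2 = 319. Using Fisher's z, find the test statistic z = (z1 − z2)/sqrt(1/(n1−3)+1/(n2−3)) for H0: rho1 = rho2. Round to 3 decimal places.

-0.852

Fisher z-transforms: z1 = atanh(0.25) = 0.255413, z2 = atanh(0.35) = 0.365444; difference d = -0.110031
Var(d) = 1/74 + 1/316 = 0.0135135 + 0.0031646 = 0.0166781
z = d/√Var(d) = -0.110031 / √0.0166781 = -0.110031 / 0.129144 = -0.852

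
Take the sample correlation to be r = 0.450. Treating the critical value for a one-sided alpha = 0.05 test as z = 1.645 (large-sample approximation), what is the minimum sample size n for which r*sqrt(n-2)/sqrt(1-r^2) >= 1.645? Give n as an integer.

13

r√(n−2)/√(1−r²) ≥ 1.645  ⇔  n−2 ≥ (1.645)²·(1−r²)/r²
(1−r²)/r² = (1−0.202500)/0.202500 = 3.9383
n ≥ 2 + 2.706025·3.9383 = 2 + 10.6571 = 12.6571
⌈12.6571⌉ = 13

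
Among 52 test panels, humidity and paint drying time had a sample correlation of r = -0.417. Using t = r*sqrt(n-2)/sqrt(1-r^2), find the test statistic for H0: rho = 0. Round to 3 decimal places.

t = r·√(n−2) / √(1−r²) with r = -0.417, n = 52
  = -0.417·√50 / √(1 − 0.173889)
  = -0.417·7.071068 / 0.908906
  = -2.948635 / 0.908906 = -3.244

-3.244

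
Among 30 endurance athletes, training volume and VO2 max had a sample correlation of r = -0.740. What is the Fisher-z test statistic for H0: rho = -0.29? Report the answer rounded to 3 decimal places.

Fisher z: atanh(-0.740) = -0.950479, atanh(-0.29) = -0.298566
z = (z_r − z_0)·√(n−3) = (-0.950479 − (-0.298566))·√27 = -0.651913 · 5.196152 = -3.387

-3.387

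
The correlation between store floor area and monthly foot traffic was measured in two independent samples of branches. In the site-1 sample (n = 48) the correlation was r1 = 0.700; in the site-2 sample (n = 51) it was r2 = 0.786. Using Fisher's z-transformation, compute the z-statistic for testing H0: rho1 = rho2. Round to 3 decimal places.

Fisher z-transforms: z1 = atanh(0.700) = 0.867301, z2 = atanh(0.786) = 1.060879; difference d = -0.193578
Var(d) = 1/45 + 1/48 = 0.0222222 + 0.0208333 = 0.0430555
z = d/√Var(d) = -0.193578 / √0.0430555 = -0.193578 / 0.207498 = -0.933

-0.933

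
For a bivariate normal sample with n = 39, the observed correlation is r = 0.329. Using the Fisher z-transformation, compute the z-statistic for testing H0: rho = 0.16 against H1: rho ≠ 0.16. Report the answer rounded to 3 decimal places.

1.082

Fisher z: atanh(0.329) = 0.341706, atanh(0.16) = 0.161387
z = (z_r − z_0)·√(n−3) = (0.341706 − 0.161387)·√36 = 0.180319 · 6.000000 = 1.082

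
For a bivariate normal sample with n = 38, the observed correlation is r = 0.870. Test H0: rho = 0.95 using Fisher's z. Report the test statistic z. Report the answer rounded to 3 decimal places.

-2.950

z_r = atanh(0.870) = 1.333080,  z_0 = atanh(0.95) = 1.831781
SE = 1/√(n−3) = 1/√35 = 0.169031
z = (z_r − z_0)/SE = (1.333080 − 1.831781) / 0.169031 = -0.498701 / 0.169031 = -2.950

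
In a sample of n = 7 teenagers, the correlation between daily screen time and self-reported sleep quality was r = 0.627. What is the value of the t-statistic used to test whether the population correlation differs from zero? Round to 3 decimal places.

t = r·√(n−2) / √(1−r²) with r = 0.627, n = 7
  = 0.627·√5 / √(1 − 0.393129)
  = 0.627·2.236068 / 0.779019
  = 1.402015 / 0.779019 = 1.800

1.800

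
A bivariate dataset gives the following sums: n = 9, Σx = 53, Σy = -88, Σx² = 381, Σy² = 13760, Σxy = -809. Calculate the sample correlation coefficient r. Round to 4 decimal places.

-0.3085

Numerator: nΣxy − (Σx)(Σy) = 9·(-809) − (53)(-88) = -2617
Denominator: √[(nΣx²−(Σx)²)(nΣy²−(Σy)²)]
  nΣx²−(Σx)² = 9·381 − 2809 = 620;  nΣy²−(Σy)² = 9·13760 − 7744 = 116096
  √(620·116096) = √71979520 = 8484.0745
r = -2617 / 8484.0745 = -0.3085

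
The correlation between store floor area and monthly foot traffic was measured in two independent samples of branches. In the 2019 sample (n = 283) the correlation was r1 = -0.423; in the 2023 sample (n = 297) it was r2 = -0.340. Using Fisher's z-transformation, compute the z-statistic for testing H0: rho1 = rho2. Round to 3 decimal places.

-1.165

Fisher z-transforms: z1 = atanh(-0.423) = -0.451340, z2 = atanh(-0.340) = -0.354093; difference d = -0.097247
Var(d) = 1/280 + 1/294 = 0.0035714 + 0.0034014 = 0.0069728
z = d/√Var(d) = -0.097247 / √0.0069728 = -0.097247 / 0.083503 = -1.165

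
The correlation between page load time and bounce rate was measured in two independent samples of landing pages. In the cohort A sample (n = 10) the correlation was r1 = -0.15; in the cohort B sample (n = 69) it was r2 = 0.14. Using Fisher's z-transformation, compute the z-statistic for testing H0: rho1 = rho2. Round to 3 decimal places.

Fisher z-transforms: z1 = atanh(-0.15) = -0.151140, z2 = atanh(0.14) = 0.140926; difference d = -0.292066
Var(d) = 1/7 + 1/66 = 0.1428571 + 0.0151515 = 0.1580086
z = d/√Var(d) = -0.292066 / √0.1580086 = -0.292066 / 0.397503 = -0.735

-0.735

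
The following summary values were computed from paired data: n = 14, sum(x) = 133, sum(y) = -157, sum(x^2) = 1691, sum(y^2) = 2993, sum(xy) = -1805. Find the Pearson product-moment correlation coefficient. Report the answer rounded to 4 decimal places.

Numerator: nΣxy − (Σx)(Σy) = 14·(-1805) − (133)(-157) = -4389
Denominator: √[(nΣx²−(Σx)²)(nΣy²−(Σy)²)]
  nΣx²−(Σx)² = 14·1691 − 17689 = 5985;  nΣy²−(Σy)² = 14·2993 − 24649 = 17253
  √(5985·17253) = √103259205 = 10161.6537
r = -4389 / 10161.6537 = -0.4319

-0.4319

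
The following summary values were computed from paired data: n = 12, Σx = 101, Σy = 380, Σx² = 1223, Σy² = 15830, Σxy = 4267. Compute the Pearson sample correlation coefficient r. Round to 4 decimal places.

S_xy = nΣxy − ΣxΣy = 12·4267 − 101·380 = 51204 − 38380 = 12824
S_xx = nΣx² − (Σx)² = 12·1223 − 101² = 14676 − 10201 = 4475
S_yy = nΣy² − (Σy)² = 12·15830 − 380² = 189960 − 144400 = 45560
r = S_xy / √(S_xx·S_yy) = 12824 / √(4475·45560) = 12824 / √203881000 = 12824 / 14278.6904 = 0.8981

0.8981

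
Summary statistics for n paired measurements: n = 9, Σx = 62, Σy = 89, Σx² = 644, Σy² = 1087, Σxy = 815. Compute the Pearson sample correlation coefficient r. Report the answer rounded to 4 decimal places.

Numerator: nΣxy − (Σx)(Σy) = 9·815 − (62)(89) = 1817
Denominator: √[(nΣx²−(Σx)²)(nΣy²−(Σy)²)]
  nΣx²−(Σx)² = 9·644 − 3844 = 1952;  nΣy²−(Σy)² = 9·1087 − 7921 = 1862
  √(1952·1862) = √3634624 = 1906.4690
r = 1817 / 1906.4690 = 0.9531

0.9531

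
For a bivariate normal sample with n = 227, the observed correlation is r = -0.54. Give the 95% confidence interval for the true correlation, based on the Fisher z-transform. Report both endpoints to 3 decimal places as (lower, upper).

Fisher z: z_r = atanh(r) = ½·ln((1+(-0.54))/(1−(-0.54))) = -0.604156
SE(z) = 1/√(n−3) = 1/√224 = 0.066815
95% ⇒ z* = 1.960; margin = 1.960·0.066815 = 0.130957
CI on z-scale: (-0.735113, -0.473199)
Back-transform: tanh(-0.735113) = -0.626183, tanh(-0.473199) = -0.440780

(-0.626, -0.441)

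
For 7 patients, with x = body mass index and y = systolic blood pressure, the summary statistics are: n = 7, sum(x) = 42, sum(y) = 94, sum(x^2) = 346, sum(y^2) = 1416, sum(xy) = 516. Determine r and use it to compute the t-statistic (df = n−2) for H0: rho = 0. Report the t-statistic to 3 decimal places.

Numerator: nΣxy − (Σx)(Σy) = 7·516 − (42)(94) = -336
Denominator: √[(nΣx²−(Σx)²)(nΣy²−(Σy)²)]
  nΣx²−(Σx)² = 7·346 − 1764 = 658;  nΣy²−(Σy)² = 7·1416 − 8836 = 1076
  √(658·1076) = √708008 = 841.4321
r = -336 / 841.4321 = -0.3993
t = r·√(n−2)/√(1−r²) = -0.3993·√5 / √(1−0.159440) = -0.892862 / 0.916821 = -0.974

-0.974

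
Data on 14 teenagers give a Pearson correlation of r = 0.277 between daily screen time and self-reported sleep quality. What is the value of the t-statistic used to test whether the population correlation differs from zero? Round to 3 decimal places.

t = r·√(n−2) / √(1−r²) with r = 0.277, n = 14
  = 0.277·√12 / √(1 − 0.076729)
  = 0.277·3.464102 / 0.960870
  = 0.959556 / 0.960870 = 0.999

0.999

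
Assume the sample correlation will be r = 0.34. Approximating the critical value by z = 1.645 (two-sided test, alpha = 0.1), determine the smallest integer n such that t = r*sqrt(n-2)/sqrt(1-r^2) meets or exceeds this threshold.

23

Need r·√(n−2)/√(1−r²) ≥ 1.645
√(n−2) ≥ 1.645·√(1−0.1156) / 0.34 = 1.645·0.940425 / 0.34 = 4.5500
n−2 ≥ 20.7025  ⇒  n ≥ 22.7025
Smallest integer n = 23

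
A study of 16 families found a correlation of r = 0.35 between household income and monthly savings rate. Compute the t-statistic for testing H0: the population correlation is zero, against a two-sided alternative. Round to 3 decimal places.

1.398

1 − r² = 1 − 0.1225 = 0.8775;  √(1−r²) = 0.936750
√(n−2) = √14 = 3.741657
t = r·√(n−2)/√(1−r²) = 0.35 · 3.741657 / 0.936750 = 1.398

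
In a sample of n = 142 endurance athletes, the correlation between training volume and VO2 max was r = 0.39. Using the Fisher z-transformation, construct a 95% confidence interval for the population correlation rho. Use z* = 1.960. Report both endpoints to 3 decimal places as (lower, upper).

z_r = atanh(0.39) = 0.411800;  SE = 1/√(n−3) = 1/√139 = 0.084819
z-limits: 0.411800 ± 1.960·0.084819 = 0.411800 ± 0.166245 = [0.245555, 0.578045]
ρ-limits: (tanh 0.245555, tanh 0.578045) = (0.241, 0.521)

(0.241, 0.521)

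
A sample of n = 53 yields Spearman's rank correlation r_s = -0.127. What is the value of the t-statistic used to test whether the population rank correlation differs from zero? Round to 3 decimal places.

-0.914

1 − r_s² = 1 − 0.016129 = 0.983871;  √(1−r_s²) = 0.991903
√(n−2) = √51 = 7.141428
t = r_s·√(n−2)/√(1−r_s²) = -0.127 · 7.141428 / 0.991903 = -0.914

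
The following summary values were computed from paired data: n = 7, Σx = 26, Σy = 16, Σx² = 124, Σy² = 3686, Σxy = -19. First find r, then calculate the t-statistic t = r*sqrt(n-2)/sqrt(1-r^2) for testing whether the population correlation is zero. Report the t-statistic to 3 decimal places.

-0.572

Numerator: nΣxy − (Σx)(Σy) = 7·(-19) − (26)(16) = -549
Denominator: √[(nΣx²−(Σx)²)(nΣy²−(Σy)²)]
  nΣx²−(Σx)² = 7·124 − 676 = 192;  nΣy²−(Σy)² = 7·3686 − 256 = 25546
  √(192·25546) = √4904832 = 2214.6855
r = -549 / 2214.6855 = -0.2479
t = r·√(n−2)/√(1−r²) = -0.2479·√5 / √(1−0.061454) = -0.554321 / 0.968786 = -0.572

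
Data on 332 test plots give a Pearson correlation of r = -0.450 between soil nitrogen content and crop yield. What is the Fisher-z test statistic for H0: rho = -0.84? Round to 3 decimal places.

13.358

Fisher z: atanh(-0.450) = -0.484700, atanh(-0.84) = -1.221174
z = (z_r − z_0)·√(n−3) = (-0.484700 − (-1.221174))·√329 = 0.736474 · 18.138357 = 13.358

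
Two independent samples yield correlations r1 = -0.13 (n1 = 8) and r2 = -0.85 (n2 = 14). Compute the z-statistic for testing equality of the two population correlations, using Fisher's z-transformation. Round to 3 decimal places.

Fisher z-transforms: z1 = atanh(-0.13) = -0.130740, z2 = atanh(-0.85) = -1.256153; difference d = 1.125413
Var(d) = 1/5 + 1/11 = 0.2000000 + 0.0909091 = 0.2909091
z = d/√Var(d) = 1.125413 / √0.2909091 = 1.125413 / 0.539360 = 2.087

2.087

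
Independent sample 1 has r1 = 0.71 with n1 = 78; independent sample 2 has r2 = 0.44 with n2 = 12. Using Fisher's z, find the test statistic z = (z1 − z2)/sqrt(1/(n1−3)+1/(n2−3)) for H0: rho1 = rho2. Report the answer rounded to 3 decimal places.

1.176

Fisher z-transforms: z1 = atanh(0.71) = 0.887184, z2 = atanh(0.44) = 0.472231; difference d = 0.414953
Var(d) = 1/75 + 1/9 = 0.0133333 + 0.1111111 = 0.1244444
z = d/√Var(d) = 0.414953 / √0.1244444 = 0.414953 / 0.352767 = 1.176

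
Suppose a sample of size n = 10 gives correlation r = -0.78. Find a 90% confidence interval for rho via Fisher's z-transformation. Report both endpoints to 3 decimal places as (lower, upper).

Fisher z: z_r = atanh(r) = ½·ln((1+(-0.78))/(1−(-0.78))) = -1.045371
SE(z) = 1/√(n−3) = 1/√7 = 0.377964
90% ⇒ z* = 1.645; margin = 1.645·0.377964 = 0.621751
CI on z-scale: (-1.667122, -0.423620)
Back-transform: tanh(-1.667122) = -0.931170, tanh(-0.423620) = -0.399976

(-0.931, -0.400)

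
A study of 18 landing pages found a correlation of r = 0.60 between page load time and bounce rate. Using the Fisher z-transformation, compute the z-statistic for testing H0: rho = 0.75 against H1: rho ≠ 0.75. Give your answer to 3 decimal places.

-1.084

z_r = atanh(0.60) = 0.693147,  z_0 = atanh(0.75) = 0.972955
SE = 1/√(n−3) = 1/√15 = 0.258199
z = (z_r − z_0)/SE = (0.693147 − 0.972955) / 0.258199 = -0.279808 / 0.258199 = -1.084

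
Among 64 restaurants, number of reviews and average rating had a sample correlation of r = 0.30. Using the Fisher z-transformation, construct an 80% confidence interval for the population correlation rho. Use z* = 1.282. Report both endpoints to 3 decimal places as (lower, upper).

(0.144, 0.441)

z_r = atanh(0.30) = 0.309520;  SE = 1/√(n−3) = 1/√61 = 0.128037
z-limits: 0.309520 ± 1.282·0.128037 = 0.309520 ± 0.164143 = [0.145377, 0.473663]
ρ-limits: (tanh 0.145377, tanh 0.473663) = (0.144, 0.441)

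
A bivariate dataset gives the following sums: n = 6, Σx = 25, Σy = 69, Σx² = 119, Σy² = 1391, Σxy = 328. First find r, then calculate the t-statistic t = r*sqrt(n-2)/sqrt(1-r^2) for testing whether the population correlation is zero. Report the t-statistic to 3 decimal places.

Numerator: nΣxy − (Σx)(Σy) = 6·328 − (25)(69) = 243
Denominator: √[(nΣx²−(Σx)²)(nΣy²−(Σy)²)]
  nΣx²−(Σx)² = 6·119 − 625 = 89;  nΣy²−(Σy)² = 6·1391 − 4761 = 3585
  √(89·3585) = √319065 = 564.8584
r = 243 / 564.8584 = 0.4302
t = r·√(n−2)/√(1−r²) = 0.4302·√4 / √(1−0.185072) = 0.860400 / 0.902734 = 0.953

0.953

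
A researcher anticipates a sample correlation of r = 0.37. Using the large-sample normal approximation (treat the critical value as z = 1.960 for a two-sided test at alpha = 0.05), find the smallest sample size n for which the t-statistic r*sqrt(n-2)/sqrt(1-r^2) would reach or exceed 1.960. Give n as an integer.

27

Need r·√(n−2)/√(1−r²) ≥ 1.960
√(n−2) ≥ 1.960·√(1−0.1369) / 0.37 = 1.960·0.929032 / 0.37 = 4.9214
n−2 ≥ 24.2202  ⇒  n ≥ 26.2202
Smallest integer n = 27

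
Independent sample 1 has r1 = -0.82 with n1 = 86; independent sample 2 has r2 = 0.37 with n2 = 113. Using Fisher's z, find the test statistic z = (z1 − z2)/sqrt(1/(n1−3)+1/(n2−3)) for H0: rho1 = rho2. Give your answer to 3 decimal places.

-10.628

z1 = atanh(-0.82) = -1.156817,  z2 = atanh(0.37) = 0.388423
SE = √(1/(n1−3) + 1/(n2−3)) = √(1/83 + 1/110) = √(0.0120482 + 0.0090909) = √0.0211391 = 0.145393
z = (z1 − z2)/SE = (-1.156817 − 0.388423) / 0.145393 = -1.545240 / 0.145393 = -10.628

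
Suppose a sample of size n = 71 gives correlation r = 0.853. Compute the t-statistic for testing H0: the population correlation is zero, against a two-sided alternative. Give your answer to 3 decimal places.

1 − r² = 1 − 0.727609 = 0.272391;  √(1−r²) = 0.521911
√(n−2) = √69 = 8.306624
t = r·√(n−2)/√(1−r²) = 0.853 · 8.306624 / 0.521911 = 13.576

13.576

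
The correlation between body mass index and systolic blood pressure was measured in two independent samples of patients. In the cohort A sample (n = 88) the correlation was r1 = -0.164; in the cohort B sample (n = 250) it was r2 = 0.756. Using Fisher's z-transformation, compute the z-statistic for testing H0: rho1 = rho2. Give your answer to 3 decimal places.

z1 = atanh(-0.164) = -0.165495,  z2 = atanh(0.756) = 0.986813
SE = √(1/(n1−3) + 1/(n2−3)) = √(1/85 + 1/247) = √(0.0117647 + 0.0040486) = √0.0158133 = 0.125751
z = (z1 − z2)/SE = (-0.165495 − 0.986813) / 0.125751 = -1.152308 / 0.125751 = -9.163

-9.163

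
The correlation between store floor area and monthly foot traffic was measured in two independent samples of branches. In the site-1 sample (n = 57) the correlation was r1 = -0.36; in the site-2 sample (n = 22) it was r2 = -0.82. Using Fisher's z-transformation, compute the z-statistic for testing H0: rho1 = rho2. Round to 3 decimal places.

z1 = atanh(-0.36) = -0.376886,  z2 = atanh(-0.82) = -1.156817
SE = √(1/(n1−3) + 1/(n2−3)) = √(1/54 + 1/19) = √(0.0185185 + 0.0526316) = √0.0711501 = 0.266740
z = (z1 − z2)/SE = (-0.376886 − (-1.156817)) / 0.266740 = 0.779931 / 0.266740 = 2.924

2.924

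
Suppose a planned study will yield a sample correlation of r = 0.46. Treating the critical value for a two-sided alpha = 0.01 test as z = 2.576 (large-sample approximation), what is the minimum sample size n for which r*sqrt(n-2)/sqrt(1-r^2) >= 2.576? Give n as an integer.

r√(n−2)/√(1−r²) ≥ 2.576  ⇔  n−2 ≥ (2.576)²·(1−r²)/r²
(1−r²)/r² = (1−0.2116)/0.2116 = 3.7259
n ≥ 2 + 6.635776·3.7259 = 2 + 24.7242 = 26.7242
⌈26.7242⌉ = 27

27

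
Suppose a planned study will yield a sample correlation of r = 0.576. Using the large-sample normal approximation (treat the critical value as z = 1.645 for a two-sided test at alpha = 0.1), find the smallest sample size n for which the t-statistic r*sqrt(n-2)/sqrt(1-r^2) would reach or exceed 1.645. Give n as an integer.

8

r√(n−2)/√(1−r²) ≥ 1.645  ⇔  n−2 ≥ (1.645)²·(1−r²)/r²
(1−r²)/r² = (1−0.331776)/0.331776 = 2.0141
n ≥ 2 + 2.706025·2.0141 = 2 + 5.4502 = 7.4502
⌈7.4502⌉ = 8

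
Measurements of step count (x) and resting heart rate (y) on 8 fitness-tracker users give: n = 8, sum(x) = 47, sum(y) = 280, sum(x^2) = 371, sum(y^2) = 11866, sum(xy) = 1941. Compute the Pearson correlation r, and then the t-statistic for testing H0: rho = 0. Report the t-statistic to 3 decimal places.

Numerator: nΣxy − (Σx)(Σy) = 8·1941 − (47)(280) = 2368
Denominator: √[(nΣx²−(Σx)²)(nΣy²−(Σy)²)]
  nΣx²−(Σx)² = 8·371 − 2209 = 759;  nΣy²−(Σy)² = 8·11866 − 78400 = 16528
  √(759·16528) = √12544752 = 3541.8571
r = 2368 / 3541.8571 = 0.6686
t = r·√(n−2)/√(1−r²) = 0.6686·√6 / √(1−0.447026) = 1.637729 / 0.743622 = 2.202

2.202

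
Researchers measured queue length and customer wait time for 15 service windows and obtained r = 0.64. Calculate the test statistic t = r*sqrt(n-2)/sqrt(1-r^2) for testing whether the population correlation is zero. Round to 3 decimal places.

t = r·√(n−2) / √(1−r²) with r = 0.64, n = 15
  = 0.64·√13 / √(1 − 0.4096)
  = 0.64·3.605551 / 0.768375
  = 2.307553 / 0.768375 = 3.003

3.003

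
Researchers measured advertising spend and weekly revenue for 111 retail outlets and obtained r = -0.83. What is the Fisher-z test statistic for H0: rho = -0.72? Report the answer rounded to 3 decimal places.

-2.915

z_r = atanh(-0.83) = -1.188136,  z_0 = atanh(-0.72) = -0.907645
SE = 1/√(n−3) = 1/√108 = 0.096225
z = (z_r − z_0)/SE = (-1.188136 − (-0.907645)) / 0.096225 = -0.280491 / 0.096225 = -2.915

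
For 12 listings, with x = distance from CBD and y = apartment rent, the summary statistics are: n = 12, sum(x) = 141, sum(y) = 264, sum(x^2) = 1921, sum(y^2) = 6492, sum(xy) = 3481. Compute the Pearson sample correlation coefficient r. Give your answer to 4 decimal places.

0.8915

S_xy = nΣxy − ΣxΣy = 12·3481 − 141·264 = 41772 − 37224 = 4548
S_xx = nΣx² − (Σx)² = 12·1921 − 141² = 23052 − 19881 = 3171
S_yy = nΣy² − (Σy)² = 12·6492 − 264² = 77904 − 69696 = 8208
r = S_xy / √(S_xx·S_yy) = 4548 / √(3171·8208) = 4548 / √26027568 = 4548 / 5101.7221 = 0.8915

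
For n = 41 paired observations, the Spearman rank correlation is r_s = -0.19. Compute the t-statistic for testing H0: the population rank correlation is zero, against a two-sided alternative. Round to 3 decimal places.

-1.209

1 − r_s² = 1 − 0.0361 = 0.9639;  √(1−r_s²) = 0.981784
√(n−2) = √39 = 6.244998
t = r_s·√(n−2)/√(1−r_s²) = -0.19 · 6.244998 / 0.981784 = -1.209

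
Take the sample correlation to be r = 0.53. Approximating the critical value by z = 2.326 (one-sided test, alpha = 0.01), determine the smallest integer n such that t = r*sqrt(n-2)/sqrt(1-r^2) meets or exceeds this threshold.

16

r√(n−2)/√(1−r²) ≥ 2.326  ⇔  n−2 ≥ (2.326)²·(1−r²)/r²
(1−r²)/r² = (1−0.2809)/0.2809 = 2.5600
n ≥ 2 + 5.410276·2.5600 = 2 + 13.8503 = 15.8503
⌈15.8503⌉ = 16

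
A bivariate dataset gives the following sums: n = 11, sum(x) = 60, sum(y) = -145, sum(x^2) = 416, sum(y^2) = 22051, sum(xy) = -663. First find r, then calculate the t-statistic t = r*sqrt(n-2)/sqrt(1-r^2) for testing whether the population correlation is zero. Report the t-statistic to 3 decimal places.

0.288

Numerator: nΣxy − (Σx)(Σy) = 11·(-663) − (60)(-145) = 1407
Denominator: √[(nΣx²−(Σx)²)(nΣy²−(Σy)²)]
  nΣx²−(Σx)² = 11·416 − 3600 = 976;  nΣy²−(Σy)² = 11·22051 − 21025 = 221536
  √(976·221536) = √216219136 = 14704.3917
r = 1407 / 14704.3917 = 0.0957
t = r·√(n−2)/√(1−r²) = 0.0957·√9 / √(1−0.009158) = 0.287100 / 0.995410 = 0.288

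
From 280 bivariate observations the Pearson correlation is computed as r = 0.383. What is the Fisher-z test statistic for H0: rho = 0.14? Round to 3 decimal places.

z_r = atanh(0.383) = 0.403571,  z_0 = atanh(0.14) = 0.140926
SE = 1/√(n−3) = 1/√277 = 0.060084
z = (z_r − z_0)/SE = (0.403571 − 0.140926) / 0.060084 = 0.262645 / 0.060084 = 4.371

4.371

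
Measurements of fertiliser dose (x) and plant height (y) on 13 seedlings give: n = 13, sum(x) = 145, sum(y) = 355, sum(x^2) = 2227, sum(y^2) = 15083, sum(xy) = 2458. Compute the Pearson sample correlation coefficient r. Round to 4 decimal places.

S_xy = nΣxy − ΣxΣy = 13·2458 − 145·355 = 31954 − 51475 = -19521
S_xx = nΣx² − (Σx)² = 13·2227 − 145² = 28951 − 21025 = 7926
S_yy = nΣy² − (Σy)² = 13·15083 − 355² = 196079 − 126025 = 70054
r = S_xy / √(S_xx·S_yy) = -19521 / √(7926·70054) = -19521 / √555248004 = -19521 / 23563.7010 = -0.8284

-0.8284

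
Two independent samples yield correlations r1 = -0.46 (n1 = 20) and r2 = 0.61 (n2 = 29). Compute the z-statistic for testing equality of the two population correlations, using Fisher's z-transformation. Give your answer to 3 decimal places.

-3.867

Fisher z-transforms: z1 = atanh(-0.46) = -0.497311, z2 = atanh(0.61) = 0.708921; difference d = -1.206232
Var(d) = 1/17 + 1/26 = 0.0588235 + 0.0384615 = 0.0972850
z = d/√Var(d) = -1.206232 / √0.0972850 = -1.206232 / 0.311905 = -3.867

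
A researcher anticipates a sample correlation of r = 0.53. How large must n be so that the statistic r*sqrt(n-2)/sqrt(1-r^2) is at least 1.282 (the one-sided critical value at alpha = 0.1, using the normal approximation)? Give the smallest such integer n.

r√(n−2)/√(1−r²) ≥ 1.282  ⇔  n−2 ≥ (1.282)²·(1−r²)/r²
(1−r²)/r² = (1−0.2809)/0.2809 = 2.5600
n ≥ 2 + 1.643524·2.5600 = 2 + 4.2074 = 6.2074
⌈6.2074⌉ = 7

7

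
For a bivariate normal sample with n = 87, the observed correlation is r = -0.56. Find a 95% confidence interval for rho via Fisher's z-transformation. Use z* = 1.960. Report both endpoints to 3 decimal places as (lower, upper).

(-0.689, -0.396)

z_r = atanh(-0.56) = -0.632833;  SE = 1/√(n−3) = 1/√84 = 0.109109
z-limits: -0.632833 ± 1.960·0.109109 = -0.632833 ± 0.213854 = [-0.846687, -0.418979]
ρ-limits: (tanh -0.846687, tanh -0.418979) = (-0.689, -0.396)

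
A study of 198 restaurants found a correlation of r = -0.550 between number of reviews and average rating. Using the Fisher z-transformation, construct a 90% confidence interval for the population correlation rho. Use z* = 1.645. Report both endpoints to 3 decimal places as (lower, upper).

(-0.627, -0.463)

z_r = atanh(-0.550) = -0.618381;  SE = 1/√(n−3) = 1/√195 = 0.071611
z-limits: -0.618381 ± 1.645·0.071611 = -0.618381 ± 0.117800 = [-0.736181, -0.500581]
ρ-limits: (tanh -0.736181, tanh -0.500581) = (-0.627, -0.463)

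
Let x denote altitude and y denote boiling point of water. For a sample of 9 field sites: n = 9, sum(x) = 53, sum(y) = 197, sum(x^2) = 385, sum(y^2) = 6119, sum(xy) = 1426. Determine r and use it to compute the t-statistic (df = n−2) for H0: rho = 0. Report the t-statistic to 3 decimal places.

S_xy = nΣxy − ΣxΣy = 9·1426 − 53·197 = 12834 − 10441 = 2393
S_xx = nΣx² − (Σx)² = 9·385 − 53² = 3465 − 2809 = 656
S_yy = nΣy² − (Σy)² = 9·6119 − 197² = 55071 − 38809 = 16262
r = S_xy / √(S_xx·S_yy) = 2393 / √(656·16262) = 2393 / √10667872 = 2393 / 3266.1708 = 0.7327
t = r·√(n−2)/√(1−r²) = 0.7327·√7 / √(1−0.536849) = 1.938542 / 0.680552 = 2.848

2.848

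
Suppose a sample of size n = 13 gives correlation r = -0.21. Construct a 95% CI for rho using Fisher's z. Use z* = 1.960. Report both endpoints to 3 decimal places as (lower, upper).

(-0.682, 0.386)

Fisher z: z_r = atanh(r) = ½·ln((1+(-0.21))/(1−(-0.21))) = -0.213171
SE(z) = 1/√(n−3) = 1/√10 = 0.316228
95% ⇒ z* = 1.960; margin = 1.960·0.316228 = 0.619807
CI on z-scale: (-0.832978, 0.406636)
Back-transform: tanh(-0.832978) = -0.682072, tanh(0.406636) = 0.385613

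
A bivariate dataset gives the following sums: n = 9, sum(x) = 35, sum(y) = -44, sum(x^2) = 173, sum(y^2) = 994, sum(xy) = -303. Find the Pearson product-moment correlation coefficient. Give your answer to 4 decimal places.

S_xy = nΣxy − ΣxΣy = 9·(-303) − 35·(-44) = -2727 − (-1540) = -1187
S_xx = nΣx² − (Σx)² = 9·173 − 35² = 1557 − 1225 = 332
S_yy = nΣy² − (Σy)² = 9·994 − (-44)² = 8946 − 1936 = 7010
r = S_xy / √(S_xx·S_yy) = -1187 / √(332·7010) = -1187 / √2327320 = -1187 / 1525.5556 = -0.7781

-0.7781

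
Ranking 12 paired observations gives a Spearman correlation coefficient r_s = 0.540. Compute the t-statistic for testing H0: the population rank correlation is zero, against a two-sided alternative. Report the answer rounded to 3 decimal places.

t = r_s·√(n−2) / √(1−r_s²) with r_s = 0.540, n = 12
  = 0.540·√10 / √(1 − 0.291600)
  = 0.540·3.162278 / 0.841665
  = 1.707630 / 0.841665 = 2.029

2.029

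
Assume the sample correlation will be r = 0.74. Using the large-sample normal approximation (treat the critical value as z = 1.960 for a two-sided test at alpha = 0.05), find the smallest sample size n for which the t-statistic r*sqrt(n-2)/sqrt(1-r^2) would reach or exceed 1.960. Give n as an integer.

r√(n−2)/√(1−r²) ≥ 1.960  ⇔  n−2 ≥ (1.960)²·(1−r²)/r²
(1−r²)/r² = (1−0.5476)/0.5476 = 0.8262
n ≥ 2 + 3.8416·0.8262 = 2 + 3.1739 = 5.1739
⌈5.1739⌉ = 6

6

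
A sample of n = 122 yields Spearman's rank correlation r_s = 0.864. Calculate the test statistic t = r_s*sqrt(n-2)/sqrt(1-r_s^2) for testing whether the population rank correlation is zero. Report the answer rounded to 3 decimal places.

18.798

1 − r_s² = 1 − 0.746496 = 0.253504;  √(1−r_s²) = 0.503492
√(n−2) = √120 = 10.954451
t = r_s·√(n−2)/√(1−r_s²) = 0.864 · 10.954451 / 0.503492 = 18.798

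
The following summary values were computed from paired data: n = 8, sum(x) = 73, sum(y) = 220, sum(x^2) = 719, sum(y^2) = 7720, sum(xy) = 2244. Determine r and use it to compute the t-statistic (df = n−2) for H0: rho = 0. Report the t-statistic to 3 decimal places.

S_xy = nΣxy − ΣxΣy = 8·2244 − 73·220 = 17952 − 16060 = 1892
S_xx = nΣx² − (Σx)² = 8·719 − 73² = 5752 − 5329 = 423
S_yy = nΣy² − (Σy)² = 8·7720 − 220² = 61760 − 48400 = 13360
r = S_xy / √(S_xx·S_yy) = 1892 / √(423·13360) = 1892 / √5651280 = 1892 / 2377.2421 = 0.7959
t = r·√(n−2)/√(1−r²) = 0.7959·√6 / √(1−0.633457) = 1.949549 / 0.605428 = 3.220

3.220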